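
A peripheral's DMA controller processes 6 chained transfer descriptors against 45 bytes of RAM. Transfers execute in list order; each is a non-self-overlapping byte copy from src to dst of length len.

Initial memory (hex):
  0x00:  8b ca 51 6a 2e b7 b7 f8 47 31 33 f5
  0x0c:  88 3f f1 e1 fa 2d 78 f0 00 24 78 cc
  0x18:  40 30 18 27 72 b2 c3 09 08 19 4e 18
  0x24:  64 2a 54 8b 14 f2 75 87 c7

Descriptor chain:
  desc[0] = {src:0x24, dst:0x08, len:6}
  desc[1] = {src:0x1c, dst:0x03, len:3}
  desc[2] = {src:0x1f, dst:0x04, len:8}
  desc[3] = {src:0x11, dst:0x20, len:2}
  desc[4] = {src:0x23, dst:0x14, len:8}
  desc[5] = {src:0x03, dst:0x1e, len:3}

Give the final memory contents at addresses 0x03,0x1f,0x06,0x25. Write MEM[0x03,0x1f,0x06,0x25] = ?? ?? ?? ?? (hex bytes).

[0] 0x24->0x08 len=6 : 64 2a 54 8b 14 f2
[1] 0x1c->0x03 len=3 : 72 b2 c3
[2] 0x1f->0x04 len=8 : 09 08 19 4e 18 64 2a 54
[3] 0x11->0x20 len=2 : 2d 78
[4] 0x23->0x14 len=8 : 18 64 2a 54 8b 14 f2 75
[5] 0x03->0x1e len=3 : 72 09 08
query mem[0x03]=0x72, mem[0x1f]=0x09, mem[0x06]=0x19, mem[0x25]=0x2a

MEM[0x03,0x1f,0x06,0x25] = 72 09 19 2a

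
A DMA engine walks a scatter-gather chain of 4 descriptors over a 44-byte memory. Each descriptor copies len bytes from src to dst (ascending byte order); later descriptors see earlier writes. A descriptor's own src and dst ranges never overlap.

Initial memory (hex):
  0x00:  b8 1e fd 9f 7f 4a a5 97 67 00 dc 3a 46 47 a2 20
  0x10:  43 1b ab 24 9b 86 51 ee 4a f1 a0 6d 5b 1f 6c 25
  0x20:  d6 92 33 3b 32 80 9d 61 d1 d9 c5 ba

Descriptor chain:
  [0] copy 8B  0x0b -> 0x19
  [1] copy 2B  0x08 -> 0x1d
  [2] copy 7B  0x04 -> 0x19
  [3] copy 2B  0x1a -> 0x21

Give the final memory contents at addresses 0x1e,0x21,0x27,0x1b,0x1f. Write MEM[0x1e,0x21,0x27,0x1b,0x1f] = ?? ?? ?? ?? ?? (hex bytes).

[0] 0x0b->0x19 len=8 : 3a 46 47 a2 20 43 1b ab
[1] 0x08->0x1d len=2 : 67 00
[2] 0x04->0x19 len=7 : 7f 4a a5 97 67 00 dc
[3] 0x1a->0x21 len=2 : 4a a5
query mem[0x1e]=0x00, mem[0x21]=0x4a, mem[0x27]=0x61, mem[0x1b]=0xa5, mem[0x1f]=0xdc

MEM[0x1e,0x21,0x27,0x1b,0x1f] = 00 4a 61 a5 dc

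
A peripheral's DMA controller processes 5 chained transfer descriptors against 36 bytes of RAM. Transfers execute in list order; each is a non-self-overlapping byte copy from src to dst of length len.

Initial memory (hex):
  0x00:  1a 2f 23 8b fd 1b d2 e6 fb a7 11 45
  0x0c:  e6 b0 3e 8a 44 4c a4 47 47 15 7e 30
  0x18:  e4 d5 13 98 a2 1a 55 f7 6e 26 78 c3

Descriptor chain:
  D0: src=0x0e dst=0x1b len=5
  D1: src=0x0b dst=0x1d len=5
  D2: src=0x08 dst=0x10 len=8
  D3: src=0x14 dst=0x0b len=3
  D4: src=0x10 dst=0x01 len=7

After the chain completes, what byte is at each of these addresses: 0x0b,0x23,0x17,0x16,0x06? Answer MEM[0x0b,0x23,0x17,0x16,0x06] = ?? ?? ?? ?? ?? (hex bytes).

MEM[0x0b,0x23,0x17,0x16,0x06] = e6 c3 8a 3e b0

[0] 0x0e->0x1b len=5 : 3e 8a 44 4c a4
[1] 0x0b->0x1d len=5 : 45 e6 b0 3e 8a
[2] 0x08->0x10 len=8 : fb a7 11 45 e6 b0 3e 8a
[3] 0x14->0x0b len=3 : e6 b0 3e
[4] 0x10->0x01 len=7 : fb a7 11 45 e6 b0 3e
query mem[0x0b]=0xe6, mem[0x23]=0xc3, mem[0x17]=0x8a, mem[0x16]=0x3e, mem[0x06]=0xb0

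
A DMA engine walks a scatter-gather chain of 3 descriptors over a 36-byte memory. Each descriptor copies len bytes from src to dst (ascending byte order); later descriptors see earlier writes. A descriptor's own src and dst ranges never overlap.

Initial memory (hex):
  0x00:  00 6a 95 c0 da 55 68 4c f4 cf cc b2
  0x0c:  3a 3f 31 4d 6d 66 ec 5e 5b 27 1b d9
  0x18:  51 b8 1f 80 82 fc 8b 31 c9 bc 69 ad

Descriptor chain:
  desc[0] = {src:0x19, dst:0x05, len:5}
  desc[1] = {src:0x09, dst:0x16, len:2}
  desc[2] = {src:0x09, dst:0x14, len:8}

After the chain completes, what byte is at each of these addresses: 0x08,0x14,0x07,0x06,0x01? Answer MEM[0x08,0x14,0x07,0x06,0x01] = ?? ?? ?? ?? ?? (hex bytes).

#0 dst[0x05+5] := {0xb8,0x1f,0x80,0x82,0xfc}
#1 dst[0x16+2] := {0xfc,0xcc}
#2 dst[0x14+8] := {0xfc,0xcc,0xb2,0x3a,0x3f,0x31,0x4d,0x6d}
query mem[0x08]=0x82, mem[0x14]=0xfc, mem[0x07]=0x80, mem[0x06]=0x1f, mem[0x01]=0x6a

MEM[0x08,0x14,0x07,0x06,0x01] = 82 fc 80 1f 6a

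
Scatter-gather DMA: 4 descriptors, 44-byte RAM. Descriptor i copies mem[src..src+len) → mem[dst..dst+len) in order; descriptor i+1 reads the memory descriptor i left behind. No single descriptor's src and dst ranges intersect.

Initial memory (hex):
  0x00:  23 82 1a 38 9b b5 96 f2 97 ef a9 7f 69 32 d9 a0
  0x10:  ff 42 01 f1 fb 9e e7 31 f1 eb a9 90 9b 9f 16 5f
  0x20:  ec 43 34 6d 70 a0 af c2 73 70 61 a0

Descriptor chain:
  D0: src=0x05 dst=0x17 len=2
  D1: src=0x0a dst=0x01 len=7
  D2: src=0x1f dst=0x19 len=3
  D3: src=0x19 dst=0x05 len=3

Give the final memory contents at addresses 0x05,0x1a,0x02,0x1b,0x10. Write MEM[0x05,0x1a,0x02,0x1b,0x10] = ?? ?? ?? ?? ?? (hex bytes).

D0: mem[0x17..0x18] <- [b5 96]
D1: mem[0x01..0x07] <- [a9 7f 69 32 d9 a0 ff]
D2: mem[0x19..0x1b] <- [5f ec 43]
D3: mem[0x05..0x07] <- [5f ec 43]
query mem[0x05]=0x5f, mem[0x1a]=0xec, mem[0x02]=0x7f, mem[0x1b]=0x43, mem[0x10]=0xff

MEM[0x05,0x1a,0x02,0x1b,0x10] = 5f ec 7f 43 ff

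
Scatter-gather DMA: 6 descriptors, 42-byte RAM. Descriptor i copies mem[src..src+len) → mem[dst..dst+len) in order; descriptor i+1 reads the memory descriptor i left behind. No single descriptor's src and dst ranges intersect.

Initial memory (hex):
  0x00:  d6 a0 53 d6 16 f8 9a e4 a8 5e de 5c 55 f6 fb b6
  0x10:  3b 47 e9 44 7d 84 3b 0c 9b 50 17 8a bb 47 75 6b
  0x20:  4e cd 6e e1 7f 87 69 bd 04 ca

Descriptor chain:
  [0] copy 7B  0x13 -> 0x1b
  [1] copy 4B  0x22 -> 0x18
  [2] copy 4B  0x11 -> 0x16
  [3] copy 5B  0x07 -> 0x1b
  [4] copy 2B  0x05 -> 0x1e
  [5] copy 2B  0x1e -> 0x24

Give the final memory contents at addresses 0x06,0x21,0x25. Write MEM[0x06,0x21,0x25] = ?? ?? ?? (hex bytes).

[0] 0x13->0x1b len=7 : 44 7d 84 3b 0c 9b 50
[1] 0x22->0x18 len=4 : 6e e1 7f 87
[2] 0x11->0x16 len=4 : 47 e9 44 7d
[3] 0x07->0x1b len=5 : e4 a8 5e de 5c
[4] 0x05->0x1e len=2 : f8 9a
[5] 0x1e->0x24 len=2 : f8 9a
query mem[0x06]=0x9a, mem[0x21]=0x50, mem[0x25]=0x9a

MEM[0x06,0x21,0x25] = 9a 50 9a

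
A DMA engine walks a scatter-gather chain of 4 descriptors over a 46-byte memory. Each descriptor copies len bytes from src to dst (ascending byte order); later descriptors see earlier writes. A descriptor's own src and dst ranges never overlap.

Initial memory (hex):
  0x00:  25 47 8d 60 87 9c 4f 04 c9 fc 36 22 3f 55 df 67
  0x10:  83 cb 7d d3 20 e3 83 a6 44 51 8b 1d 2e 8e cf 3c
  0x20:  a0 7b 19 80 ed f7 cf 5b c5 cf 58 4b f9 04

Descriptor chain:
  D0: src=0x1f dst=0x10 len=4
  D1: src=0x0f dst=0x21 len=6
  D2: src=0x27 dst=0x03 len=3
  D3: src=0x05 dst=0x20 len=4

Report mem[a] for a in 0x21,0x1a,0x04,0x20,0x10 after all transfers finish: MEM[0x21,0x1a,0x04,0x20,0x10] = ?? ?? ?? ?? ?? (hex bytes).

D0: mem[0x10..0x13] <- [3c a0 7b 19]
D1: mem[0x21..0x26] <- [67 3c a0 7b 19 20]
D2: mem[0x03..0x05] <- [5b c5 cf]
D3: mem[0x20..0x23] <- [cf 4f 04 c9]
query mem[0x21]=0x4f, mem[0x1a]=0x8b, mem[0x04]=0xc5, mem[0x20]=0xcf, mem[0x10]=0x3c

MEM[0x21,0x1a,0x04,0x20,0x10] = 4f 8b c5 cf 3c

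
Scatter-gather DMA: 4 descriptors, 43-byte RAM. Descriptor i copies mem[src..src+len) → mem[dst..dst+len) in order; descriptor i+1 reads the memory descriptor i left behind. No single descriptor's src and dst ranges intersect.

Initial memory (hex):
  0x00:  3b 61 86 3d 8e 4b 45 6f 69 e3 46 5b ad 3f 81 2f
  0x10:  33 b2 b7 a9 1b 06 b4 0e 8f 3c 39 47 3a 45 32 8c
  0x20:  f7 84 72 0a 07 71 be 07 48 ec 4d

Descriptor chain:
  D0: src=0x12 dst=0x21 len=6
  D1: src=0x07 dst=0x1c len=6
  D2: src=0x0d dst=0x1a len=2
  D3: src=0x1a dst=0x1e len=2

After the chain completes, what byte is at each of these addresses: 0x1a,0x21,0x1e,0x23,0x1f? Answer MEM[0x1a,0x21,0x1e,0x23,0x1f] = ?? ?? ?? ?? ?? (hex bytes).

MEM[0x1a,0x21,0x1e,0x23,0x1f] = 3f ad 3f 1b 81

[0] 0x12->0x21 len=6 : b7 a9 1b 06 b4 0e
[1] 0x07->0x1c len=6 : 6f 69 e3 46 5b ad
[2] 0x0d->0x1a len=2 : 3f 81
[3] 0x1a->0x1e len=2 : 3f 81
query mem[0x1a]=0x3f, mem[0x21]=0xad, mem[0x1e]=0x3f, mem[0x23]=0x1b, mem[0x1f]=0x81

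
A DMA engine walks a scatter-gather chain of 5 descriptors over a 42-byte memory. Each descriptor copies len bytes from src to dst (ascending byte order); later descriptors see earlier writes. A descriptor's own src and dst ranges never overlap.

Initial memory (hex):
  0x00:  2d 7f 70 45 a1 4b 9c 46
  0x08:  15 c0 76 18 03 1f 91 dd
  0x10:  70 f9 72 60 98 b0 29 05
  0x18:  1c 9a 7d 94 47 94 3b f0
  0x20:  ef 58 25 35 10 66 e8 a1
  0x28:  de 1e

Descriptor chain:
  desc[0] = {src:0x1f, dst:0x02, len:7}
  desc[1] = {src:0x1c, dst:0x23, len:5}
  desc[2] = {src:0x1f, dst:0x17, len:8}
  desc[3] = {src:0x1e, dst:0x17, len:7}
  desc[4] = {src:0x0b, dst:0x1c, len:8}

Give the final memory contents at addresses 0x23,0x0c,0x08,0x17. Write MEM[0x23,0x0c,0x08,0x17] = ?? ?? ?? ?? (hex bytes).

MEM[0x23,0x0c,0x08,0x17] = 72 03 66 f0

D0: mem[0x02..0x08] <- [f0 ef 58 25 35 10 66]
D1: mem[0x23..0x27] <- [47 94 3b f0 ef]
D2: mem[0x17..0x1e] <- [f0 ef 58 25 47 94 3b f0]
D3: mem[0x17..0x1d] <- [f0 f0 ef 58 25 47 94]
D4: mem[0x1c..0x23] <- [18 03 1f 91 dd 70 f9 72]
query mem[0x23]=0x72, mem[0x0c]=0x03, mem[0x08]=0x66, mem[0x17]=0xf0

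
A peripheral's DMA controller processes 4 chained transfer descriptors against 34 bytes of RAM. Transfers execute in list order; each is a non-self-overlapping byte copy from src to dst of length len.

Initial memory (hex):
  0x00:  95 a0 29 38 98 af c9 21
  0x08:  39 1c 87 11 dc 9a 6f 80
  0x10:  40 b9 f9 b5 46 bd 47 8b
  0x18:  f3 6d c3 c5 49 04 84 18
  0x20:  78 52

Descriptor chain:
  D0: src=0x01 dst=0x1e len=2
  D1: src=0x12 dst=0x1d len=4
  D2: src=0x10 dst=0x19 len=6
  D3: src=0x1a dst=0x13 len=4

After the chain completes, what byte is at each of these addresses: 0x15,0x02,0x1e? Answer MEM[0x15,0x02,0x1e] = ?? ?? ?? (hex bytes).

  after D0: wrote 2B at 0x1e = a029
  after D1: wrote 4B at 0x1d = f9b546bd
  after D2: wrote 6B at 0x19 = 40b9f9b546bd
  after D3: wrote 4B at 0x13 = b9f9b546
query mem[0x15]=0xb5, mem[0x02]=0x29, mem[0x1e]=0xbd

MEM[0x15,0x02,0x1e] = b5 29 bd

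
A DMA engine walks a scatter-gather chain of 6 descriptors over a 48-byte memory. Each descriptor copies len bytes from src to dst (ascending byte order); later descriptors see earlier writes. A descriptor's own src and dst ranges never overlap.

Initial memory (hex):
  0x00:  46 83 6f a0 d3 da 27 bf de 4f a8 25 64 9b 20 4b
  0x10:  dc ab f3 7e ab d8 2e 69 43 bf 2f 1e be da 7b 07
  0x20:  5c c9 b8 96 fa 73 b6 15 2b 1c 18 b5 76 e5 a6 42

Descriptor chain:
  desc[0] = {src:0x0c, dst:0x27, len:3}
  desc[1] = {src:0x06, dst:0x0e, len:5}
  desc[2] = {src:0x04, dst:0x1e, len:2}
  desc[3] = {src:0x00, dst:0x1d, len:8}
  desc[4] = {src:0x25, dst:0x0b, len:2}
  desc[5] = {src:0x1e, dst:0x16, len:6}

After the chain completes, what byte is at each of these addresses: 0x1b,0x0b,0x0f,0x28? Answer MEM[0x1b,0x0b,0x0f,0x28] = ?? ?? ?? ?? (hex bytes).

D0: mem[0x27..0x29] <- [64 9b 20]
D1: mem[0x0e..0x12] <- [27 bf de 4f a8]
D2: mem[0x1e..0x1f] <- [d3 da]
D3: mem[0x1d..0x24] <- [46 83 6f a0 d3 da 27 bf]
D4: mem[0x0b..0x0c] <- [73 b6]
D5: mem[0x16..0x1b] <- [83 6f a0 d3 da 27]
query mem[0x1b]=0x27, mem[0x0b]=0x73, mem[0x0f]=0xbf, mem[0x28]=0x9b

MEM[0x1b,0x0b,0x0f,0x28] = 27 73 bf 9b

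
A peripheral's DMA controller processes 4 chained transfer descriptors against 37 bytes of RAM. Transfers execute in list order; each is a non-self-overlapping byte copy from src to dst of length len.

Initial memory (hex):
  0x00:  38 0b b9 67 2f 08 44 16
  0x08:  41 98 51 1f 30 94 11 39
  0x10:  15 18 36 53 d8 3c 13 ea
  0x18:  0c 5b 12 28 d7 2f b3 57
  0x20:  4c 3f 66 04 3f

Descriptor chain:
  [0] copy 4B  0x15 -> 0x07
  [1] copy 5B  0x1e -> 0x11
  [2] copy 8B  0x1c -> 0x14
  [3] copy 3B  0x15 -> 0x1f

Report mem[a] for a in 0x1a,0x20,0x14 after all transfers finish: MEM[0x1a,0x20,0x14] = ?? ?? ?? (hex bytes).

MEM[0x1a,0x20,0x14] = 66 b3 d7

#0 dst[0x07+4] := {0x3c,0x13,0xea,0x0c}
#1 dst[0x11+5] := {0xb3,0x57,0x4c,0x3f,0x66}
#2 dst[0x14+8] := {0xd7,0x2f,0xb3,0x57,0x4c,0x3f,0x66,0x04}
#3 dst[0x1f+3] := {0x2f,0xb3,0x57}
query mem[0x1a]=0x66, mem[0x20]=0xb3, mem[0x14]=0xd7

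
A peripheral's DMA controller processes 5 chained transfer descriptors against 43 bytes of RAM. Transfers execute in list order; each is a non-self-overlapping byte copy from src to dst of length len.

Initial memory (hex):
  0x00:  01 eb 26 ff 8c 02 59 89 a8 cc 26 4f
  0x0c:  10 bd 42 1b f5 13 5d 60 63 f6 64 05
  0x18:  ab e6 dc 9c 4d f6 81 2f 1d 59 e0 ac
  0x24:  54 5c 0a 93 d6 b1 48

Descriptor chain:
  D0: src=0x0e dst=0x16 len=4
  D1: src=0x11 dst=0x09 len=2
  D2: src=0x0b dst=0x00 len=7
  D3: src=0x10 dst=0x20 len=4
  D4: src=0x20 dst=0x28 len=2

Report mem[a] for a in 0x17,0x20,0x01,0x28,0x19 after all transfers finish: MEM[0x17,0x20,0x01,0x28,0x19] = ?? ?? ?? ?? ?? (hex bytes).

MEM[0x17,0x20,0x01,0x28,0x19] = 1b f5 10 f5 13

#0 dst[0x16+4] := {0x42,0x1b,0xf5,0x13}
#1 dst[0x09+2] := {0x13,0x5d}
#2 dst[0x00+7] := {0x4f,0x10,0xbd,0x42,0x1b,0xf5,0x13}
#3 dst[0x20+4] := {0xf5,0x13,0x5d,0x60}
#4 dst[0x28+2] := {0xf5,0x13}
query mem[0x17]=0x1b, mem[0x20]=0xf5, mem[0x01]=0x10, mem[0x28]=0xf5, mem[0x19]=0x13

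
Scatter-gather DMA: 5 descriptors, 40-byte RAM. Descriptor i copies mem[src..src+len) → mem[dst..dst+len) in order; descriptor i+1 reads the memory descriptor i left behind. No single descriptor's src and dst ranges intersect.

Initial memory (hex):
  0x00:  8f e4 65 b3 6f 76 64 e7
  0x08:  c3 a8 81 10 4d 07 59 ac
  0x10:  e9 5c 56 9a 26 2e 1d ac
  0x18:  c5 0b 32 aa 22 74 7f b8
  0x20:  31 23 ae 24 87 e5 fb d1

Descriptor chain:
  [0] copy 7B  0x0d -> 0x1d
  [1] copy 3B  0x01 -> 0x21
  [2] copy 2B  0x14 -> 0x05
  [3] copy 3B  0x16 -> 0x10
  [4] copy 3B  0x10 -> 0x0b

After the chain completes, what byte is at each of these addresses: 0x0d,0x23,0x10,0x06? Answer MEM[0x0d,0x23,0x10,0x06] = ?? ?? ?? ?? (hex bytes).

MEM[0x0d,0x23,0x10,0x06] = c5 b3 1d 2e

D0: mem[0x1d..0x23] <- [07 59 ac e9 5c 56 9a]
D1: mem[0x21..0x23] <- [e4 65 b3]
D2: mem[0x05..0x06] <- [26 2e]
D3: mem[0x10..0x12] <- [1d ac c5]
D4: mem[0x0b..0x0d] <- [1d ac c5]
query mem[0x0d]=0xc5, mem[0x23]=0xb3, mem[0x10]=0x1d, mem[0x06]=0x2e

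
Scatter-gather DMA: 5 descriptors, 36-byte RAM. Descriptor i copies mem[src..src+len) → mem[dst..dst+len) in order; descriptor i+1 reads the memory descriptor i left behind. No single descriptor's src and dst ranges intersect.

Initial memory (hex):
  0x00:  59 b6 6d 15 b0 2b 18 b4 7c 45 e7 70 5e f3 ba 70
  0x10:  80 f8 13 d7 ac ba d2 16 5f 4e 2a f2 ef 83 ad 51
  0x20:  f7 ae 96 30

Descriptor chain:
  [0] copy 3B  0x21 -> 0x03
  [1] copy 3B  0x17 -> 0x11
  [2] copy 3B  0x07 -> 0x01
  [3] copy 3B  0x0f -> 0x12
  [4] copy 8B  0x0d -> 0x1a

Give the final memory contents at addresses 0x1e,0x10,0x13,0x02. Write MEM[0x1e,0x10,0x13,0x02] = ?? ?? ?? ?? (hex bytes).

[0] 0x21->0x03 len=3 : ae 96 30
[1] 0x17->0x11 len=3 : 16 5f 4e
[2] 0x07->0x01 len=3 : b4 7c 45
[3] 0x0f->0x12 len=3 : 70 80 16
[4] 0x0d->0x1a len=8 : f3 ba 70 80 16 70 80 16
query mem[0x1e]=0x16, mem[0x10]=0x80, mem[0x13]=0x80, mem[0x02]=0x7c

MEM[0x1e,0x10,0x13,0x02] = 16 80 80 7c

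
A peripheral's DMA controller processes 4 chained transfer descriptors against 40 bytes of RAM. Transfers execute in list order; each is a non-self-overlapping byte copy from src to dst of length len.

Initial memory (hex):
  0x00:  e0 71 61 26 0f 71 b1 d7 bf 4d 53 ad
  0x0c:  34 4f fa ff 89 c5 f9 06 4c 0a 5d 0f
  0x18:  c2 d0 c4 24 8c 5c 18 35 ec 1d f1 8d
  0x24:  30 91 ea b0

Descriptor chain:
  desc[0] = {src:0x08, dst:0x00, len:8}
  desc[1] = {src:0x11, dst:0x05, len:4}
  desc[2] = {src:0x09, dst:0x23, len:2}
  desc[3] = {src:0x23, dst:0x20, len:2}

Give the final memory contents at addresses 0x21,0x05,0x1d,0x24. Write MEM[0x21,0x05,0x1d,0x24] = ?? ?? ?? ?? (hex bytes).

MEM[0x21,0x05,0x1d,0x24] = 53 c5 5c 53

  after D0: wrote 8B at 0x00 = bf4d53ad344ffaff
  after D1: wrote 4B at 0x05 = c5f9064c
  after D2: wrote 2B at 0x23 = 4d53
  after D3: wrote 2B at 0x20 = 4d53
query mem[0x21]=0x53, mem[0x05]=0xc5, mem[0x1d]=0x5c, mem[0x24]=0x53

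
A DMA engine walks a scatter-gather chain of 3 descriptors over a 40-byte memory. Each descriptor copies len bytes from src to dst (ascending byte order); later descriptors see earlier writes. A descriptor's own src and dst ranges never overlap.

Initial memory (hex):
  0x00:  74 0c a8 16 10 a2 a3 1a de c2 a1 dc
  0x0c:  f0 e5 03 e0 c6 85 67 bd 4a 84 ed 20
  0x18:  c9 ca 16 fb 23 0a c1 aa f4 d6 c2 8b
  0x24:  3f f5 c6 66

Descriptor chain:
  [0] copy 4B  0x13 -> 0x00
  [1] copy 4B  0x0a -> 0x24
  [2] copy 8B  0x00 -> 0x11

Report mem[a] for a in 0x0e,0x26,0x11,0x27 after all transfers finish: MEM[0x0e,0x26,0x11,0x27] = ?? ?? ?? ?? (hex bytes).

D0: mem[0x00..0x03] <- [bd 4a 84 ed]
D1: mem[0x24..0x27] <- [a1 dc f0 e5]
D2: mem[0x11..0x18] <- [bd 4a 84 ed 10 a2 a3 1a]
query mem[0x0e]=0x03, mem[0x26]=0xf0, mem[0x11]=0xbd, mem[0x27]=0xe5

MEM[0x0e,0x26,0x11,0x27] = 03 f0 bd e5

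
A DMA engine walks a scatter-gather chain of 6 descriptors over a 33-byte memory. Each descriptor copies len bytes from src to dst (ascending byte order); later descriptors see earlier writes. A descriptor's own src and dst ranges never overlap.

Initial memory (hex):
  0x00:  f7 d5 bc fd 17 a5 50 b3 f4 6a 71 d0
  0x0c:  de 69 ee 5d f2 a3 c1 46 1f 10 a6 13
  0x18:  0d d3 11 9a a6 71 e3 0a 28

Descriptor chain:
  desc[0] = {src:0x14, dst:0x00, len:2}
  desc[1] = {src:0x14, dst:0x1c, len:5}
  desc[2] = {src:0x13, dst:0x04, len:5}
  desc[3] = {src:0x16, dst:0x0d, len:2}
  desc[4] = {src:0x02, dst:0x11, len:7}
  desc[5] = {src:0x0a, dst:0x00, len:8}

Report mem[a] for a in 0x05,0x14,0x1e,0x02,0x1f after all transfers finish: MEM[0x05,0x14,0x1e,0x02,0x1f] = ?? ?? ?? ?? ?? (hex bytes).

[0] 0x14->0x00 len=2 : 1f 10
[1] 0x14->0x1c len=5 : 1f 10 a6 13 0d
[2] 0x13->0x04 len=5 : 46 1f 10 a6 13
[3] 0x16->0x0d len=2 : a6 13
[4] 0x02->0x11 len=7 : bc fd 46 1f 10 a6 13
[5] 0x0a->0x00 len=8 : 71 d0 de a6 13 5d f2 bc
query mem[0x05]=0x5d, mem[0x14]=0x1f, mem[0x1e]=0xa6, mem[0x02]=0xde, mem[0x1f]=0x13

MEM[0x05,0x14,0x1e,0x02,0x1f] = 5d 1f a6 de 13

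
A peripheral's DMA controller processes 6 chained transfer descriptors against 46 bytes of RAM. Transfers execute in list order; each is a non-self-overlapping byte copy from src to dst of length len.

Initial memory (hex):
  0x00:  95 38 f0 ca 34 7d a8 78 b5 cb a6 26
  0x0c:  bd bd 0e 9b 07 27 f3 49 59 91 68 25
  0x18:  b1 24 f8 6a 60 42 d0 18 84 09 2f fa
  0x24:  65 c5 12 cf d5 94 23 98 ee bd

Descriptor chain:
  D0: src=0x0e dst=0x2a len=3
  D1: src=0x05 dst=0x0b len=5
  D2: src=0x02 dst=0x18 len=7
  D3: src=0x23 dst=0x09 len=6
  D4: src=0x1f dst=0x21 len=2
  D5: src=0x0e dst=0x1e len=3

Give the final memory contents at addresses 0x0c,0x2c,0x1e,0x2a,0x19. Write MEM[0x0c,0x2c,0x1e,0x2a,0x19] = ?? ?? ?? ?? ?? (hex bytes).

#0 dst[0x2a+3] := {0x0e,0x9b,0x07}
#1 dst[0x0b+5] := {0x7d,0xa8,0x78,0xb5,0xcb}
#2 dst[0x18+7] := {0xf0,0xca,0x34,0x7d,0xa8,0x78,0xb5}
#3 dst[0x09+6] := {0xfa,0x65,0xc5,0x12,0xcf,0xd5}
#4 dst[0x21+2] := {0x18,0x84}
#5 dst[0x1e+3] := {0xd5,0xcb,0x07}
query mem[0x0c]=0x12, mem[0x2c]=0x07, mem[0x1e]=0xd5, mem[0x2a]=0x0e, mem[0x19]=0xca

MEM[0x0c,0x2c,0x1e,0x2a,0x19] = 12 07 d5 0e ca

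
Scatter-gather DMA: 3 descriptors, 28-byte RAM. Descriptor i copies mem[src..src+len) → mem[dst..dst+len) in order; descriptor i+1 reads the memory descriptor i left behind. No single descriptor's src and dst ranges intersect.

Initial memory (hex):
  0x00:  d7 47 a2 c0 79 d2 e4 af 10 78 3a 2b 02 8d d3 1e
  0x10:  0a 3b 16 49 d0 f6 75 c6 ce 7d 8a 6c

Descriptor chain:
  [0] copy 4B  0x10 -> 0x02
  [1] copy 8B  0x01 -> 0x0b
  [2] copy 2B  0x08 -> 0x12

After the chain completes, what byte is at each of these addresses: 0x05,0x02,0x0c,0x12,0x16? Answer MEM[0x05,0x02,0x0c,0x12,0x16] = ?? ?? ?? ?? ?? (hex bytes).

MEM[0x05,0x02,0x0c,0x12,0x16] = 49 0a 0a 10 75

#0 dst[0x02+4] := {0x0a,0x3b,0x16,0x49}
#1 dst[0x0b+8] := {0x47,0x0a,0x3b,0x16,0x49,0xe4,0xaf,0x10}
#2 dst[0x12+2] := {0x10,0x78}
query mem[0x05]=0x49, mem[0x02]=0x0a, mem[0x0c]=0x0a, mem[0x12]=0x10, mem[0x16]=0x75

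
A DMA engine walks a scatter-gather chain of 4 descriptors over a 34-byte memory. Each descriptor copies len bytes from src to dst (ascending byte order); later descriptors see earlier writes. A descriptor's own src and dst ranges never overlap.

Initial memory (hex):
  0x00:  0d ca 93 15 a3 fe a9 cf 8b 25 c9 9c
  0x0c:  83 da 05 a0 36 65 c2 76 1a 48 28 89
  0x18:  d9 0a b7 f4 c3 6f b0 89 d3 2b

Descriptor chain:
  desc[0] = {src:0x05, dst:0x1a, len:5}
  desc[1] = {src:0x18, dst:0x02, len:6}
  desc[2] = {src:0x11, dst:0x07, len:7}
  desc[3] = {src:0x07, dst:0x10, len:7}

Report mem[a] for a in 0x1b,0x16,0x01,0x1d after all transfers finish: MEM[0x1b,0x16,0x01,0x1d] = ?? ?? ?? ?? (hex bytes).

MEM[0x1b,0x16,0x01,0x1d] = a9 89 ca 8b

#0 dst[0x1a+5] := {0xfe,0xa9,0xcf,0x8b,0x25}
#1 dst[0x02+6] := {0xd9,0x0a,0xfe,0xa9,0xcf,0x8b}
#2 dst[0x07+7] := {0x65,0xc2,0x76,0x1a,0x48,0x28,0x89}
#3 dst[0x10+7] := {0x65,0xc2,0x76,0x1a,0x48,0x28,0x89}
query mem[0x1b]=0xa9, mem[0x16]=0x89, mem[0x01]=0xca, mem[0x1d]=0x8b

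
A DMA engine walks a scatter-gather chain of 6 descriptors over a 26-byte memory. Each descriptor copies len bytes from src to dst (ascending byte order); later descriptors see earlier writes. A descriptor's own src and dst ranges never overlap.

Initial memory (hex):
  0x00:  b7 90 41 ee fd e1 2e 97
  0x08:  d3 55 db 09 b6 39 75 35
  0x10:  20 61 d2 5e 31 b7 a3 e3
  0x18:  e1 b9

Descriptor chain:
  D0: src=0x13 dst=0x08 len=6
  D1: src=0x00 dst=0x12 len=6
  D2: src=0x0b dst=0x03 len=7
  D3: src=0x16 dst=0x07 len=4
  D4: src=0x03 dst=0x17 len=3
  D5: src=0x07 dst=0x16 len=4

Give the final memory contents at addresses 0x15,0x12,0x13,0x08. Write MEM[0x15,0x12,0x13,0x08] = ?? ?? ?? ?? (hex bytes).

#0 dst[0x08+6] := {0x5e,0x31,0xb7,0xa3,0xe3,0xe1}
#1 dst[0x12+6] := {0xb7,0x90,0x41,0xee,0xfd,0xe1}
#2 dst[0x03+7] := {0xa3,0xe3,0xe1,0x75,0x35,0x20,0x61}
#3 dst[0x07+4] := {0xfd,0xe1,0xe1,0xb9}
#4 dst[0x17+3] := {0xa3,0xe3,0xe1}
#5 dst[0x16+4] := {0xfd,0xe1,0xe1,0xb9}
query mem[0x15]=0xee, mem[0x12]=0xb7, mem[0x13]=0x90, mem[0x08]=0xe1

MEM[0x15,0x12,0x13,0x08] = ee b7 90 e1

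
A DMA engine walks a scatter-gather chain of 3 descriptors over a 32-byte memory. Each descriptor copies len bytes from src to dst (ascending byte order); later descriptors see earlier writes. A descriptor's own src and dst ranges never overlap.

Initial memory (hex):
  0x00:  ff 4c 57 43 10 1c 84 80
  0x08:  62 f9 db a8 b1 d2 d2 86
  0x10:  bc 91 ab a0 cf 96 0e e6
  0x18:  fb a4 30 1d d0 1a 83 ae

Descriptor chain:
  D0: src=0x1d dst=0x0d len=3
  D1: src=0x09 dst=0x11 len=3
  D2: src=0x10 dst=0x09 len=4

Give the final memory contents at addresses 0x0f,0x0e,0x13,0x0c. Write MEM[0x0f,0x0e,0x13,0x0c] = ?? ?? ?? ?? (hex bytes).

  after D0: wrote 3B at 0x0d = 1a83ae
  after D1: wrote 3B at 0x11 = f9dba8
  after D2: wrote 4B at 0x09 = bcf9dba8
query mem[0x0f]=0xae, mem[0x0e]=0x83, mem[0x13]=0xa8, mem[0x0c]=0xa8

MEM[0x0f,0x0e,0x13,0x0c] = ae 83 a8 a8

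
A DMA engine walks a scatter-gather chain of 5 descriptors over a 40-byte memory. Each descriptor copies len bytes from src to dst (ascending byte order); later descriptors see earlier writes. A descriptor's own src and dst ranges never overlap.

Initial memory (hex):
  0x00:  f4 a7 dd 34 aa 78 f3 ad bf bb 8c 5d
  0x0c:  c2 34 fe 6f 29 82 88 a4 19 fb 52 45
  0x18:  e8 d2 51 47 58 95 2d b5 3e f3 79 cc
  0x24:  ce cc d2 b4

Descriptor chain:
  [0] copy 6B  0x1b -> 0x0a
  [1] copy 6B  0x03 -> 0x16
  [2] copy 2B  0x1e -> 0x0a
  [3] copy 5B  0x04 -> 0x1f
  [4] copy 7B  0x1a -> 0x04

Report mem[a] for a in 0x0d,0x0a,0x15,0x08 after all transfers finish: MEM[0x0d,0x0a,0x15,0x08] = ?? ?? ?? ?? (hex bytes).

  after D0: wrote 6B at 0x0a = 4758952db53e
  after D1: wrote 6B at 0x16 = 34aa78f3adbf
  after D2: wrote 2B at 0x0a = 2db5
  after D3: wrote 5B at 0x1f = aa78f3adbf
  after D4: wrote 7B at 0x04 = adbf58952daa78
query mem[0x0d]=0x2d, mem[0x0a]=0x78, mem[0x15]=0xfb, mem[0x08]=0x2d

MEM[0x0d,0x0a,0x15,0x08] = 2d 78 fb 2d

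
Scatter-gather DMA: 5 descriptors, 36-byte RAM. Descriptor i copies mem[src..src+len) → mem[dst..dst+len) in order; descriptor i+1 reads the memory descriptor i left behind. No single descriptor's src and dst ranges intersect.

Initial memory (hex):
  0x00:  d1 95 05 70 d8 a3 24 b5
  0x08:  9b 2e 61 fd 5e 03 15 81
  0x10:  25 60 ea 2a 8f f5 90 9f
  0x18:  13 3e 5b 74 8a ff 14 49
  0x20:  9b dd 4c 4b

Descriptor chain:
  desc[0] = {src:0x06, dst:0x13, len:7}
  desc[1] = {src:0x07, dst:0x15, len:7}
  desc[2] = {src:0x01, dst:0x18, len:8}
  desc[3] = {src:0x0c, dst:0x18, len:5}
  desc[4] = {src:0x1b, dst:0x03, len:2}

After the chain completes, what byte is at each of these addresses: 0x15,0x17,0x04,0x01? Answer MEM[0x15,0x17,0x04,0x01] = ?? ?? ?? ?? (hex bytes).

D0: mem[0x13..0x19] <- [24 b5 9b 2e 61 fd 5e]
D1: mem[0x15..0x1b] <- [b5 9b 2e 61 fd 5e 03]
D2: mem[0x18..0x1f] <- [95 05 70 d8 a3 24 b5 9b]
D3: mem[0x18..0x1c] <- [5e 03 15 81 25]
D4: mem[0x03..0x04] <- [81 25]
query mem[0x15]=0xb5, mem[0x17]=0x2e, mem[0x04]=0x25, mem[0x01]=0x95

MEM[0x15,0x17,0x04,0x01] = b5 2e 25 95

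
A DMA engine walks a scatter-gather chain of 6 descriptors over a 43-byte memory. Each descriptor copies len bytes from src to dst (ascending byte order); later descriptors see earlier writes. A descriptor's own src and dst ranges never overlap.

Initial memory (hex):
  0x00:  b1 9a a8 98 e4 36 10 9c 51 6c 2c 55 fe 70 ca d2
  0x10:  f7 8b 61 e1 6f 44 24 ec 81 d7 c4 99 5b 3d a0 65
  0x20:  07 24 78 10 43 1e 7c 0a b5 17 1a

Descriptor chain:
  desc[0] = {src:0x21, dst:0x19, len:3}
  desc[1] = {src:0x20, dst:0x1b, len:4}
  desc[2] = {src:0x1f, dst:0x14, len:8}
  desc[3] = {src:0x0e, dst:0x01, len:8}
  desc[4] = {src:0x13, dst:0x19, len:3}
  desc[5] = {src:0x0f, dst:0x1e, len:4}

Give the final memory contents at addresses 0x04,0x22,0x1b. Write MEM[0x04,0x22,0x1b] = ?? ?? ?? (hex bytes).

MEM[0x04,0x22,0x1b] = 8b 78 07

  after D0: wrote 3B at 0x19 = 247810
  after D1: wrote 4B at 0x1b = 07247810
  after D2: wrote 8B at 0x14 = 6507247810431e7c
  after D3: wrote 8B at 0x01 = cad2f78b61e16507
  after D4: wrote 3B at 0x19 = e16507
  after D5: wrote 4B at 0x1e = d2f78b61
query mem[0x04]=0x8b, mem[0x22]=0x78, mem[0x1b]=0x07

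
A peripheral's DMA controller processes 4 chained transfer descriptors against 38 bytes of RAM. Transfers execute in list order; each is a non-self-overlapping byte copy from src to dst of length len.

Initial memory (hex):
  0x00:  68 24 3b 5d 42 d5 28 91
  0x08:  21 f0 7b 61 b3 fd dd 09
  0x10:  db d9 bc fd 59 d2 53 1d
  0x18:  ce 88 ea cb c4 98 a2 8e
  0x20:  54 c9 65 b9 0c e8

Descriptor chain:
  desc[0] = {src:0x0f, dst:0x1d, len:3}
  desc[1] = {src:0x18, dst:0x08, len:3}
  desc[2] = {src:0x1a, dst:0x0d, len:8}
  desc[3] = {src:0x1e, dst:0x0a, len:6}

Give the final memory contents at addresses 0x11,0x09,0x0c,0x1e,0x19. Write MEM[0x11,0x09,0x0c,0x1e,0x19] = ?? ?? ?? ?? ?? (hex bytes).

MEM[0x11,0x09,0x0c,0x1e,0x19] = db 88 54 db 88

D0: mem[0x1d..0x1f] <- [09 db d9]
D1: mem[0x08..0x0a] <- [ce 88 ea]
D2: mem[0x0d..0x14] <- [ea cb c4 09 db d9 54 c9]
D3: mem[0x0a..0x0f] <- [db d9 54 c9 65 b9]
query mem[0x11]=0xdb, mem[0x09]=0x88, mem[0x0c]=0x54, mem[0x1e]=0xdb, mem[0x19]=0x88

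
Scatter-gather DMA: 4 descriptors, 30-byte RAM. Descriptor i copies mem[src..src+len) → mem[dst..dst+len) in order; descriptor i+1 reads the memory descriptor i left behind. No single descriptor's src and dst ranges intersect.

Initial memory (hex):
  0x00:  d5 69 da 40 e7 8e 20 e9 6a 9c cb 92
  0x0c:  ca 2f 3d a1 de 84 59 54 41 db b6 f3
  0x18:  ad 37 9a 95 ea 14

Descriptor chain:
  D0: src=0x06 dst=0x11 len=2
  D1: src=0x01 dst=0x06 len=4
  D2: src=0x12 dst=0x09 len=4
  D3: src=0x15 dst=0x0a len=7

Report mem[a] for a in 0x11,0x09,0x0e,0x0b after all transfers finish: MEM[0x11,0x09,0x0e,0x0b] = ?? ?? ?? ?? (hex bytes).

MEM[0x11,0x09,0x0e,0x0b] = 20 e9 37 b6

D0: mem[0x11..0x12] <- [20 e9]
D1: mem[0x06..0x09] <- [69 da 40 e7]
D2: mem[0x09..0x0c] <- [e9 54 41 db]
D3: mem[0x0a..0x10] <- [db b6 f3 ad 37 9a 95]
query mem[0x11]=0x20, mem[0x09]=0xe9, mem[0x0e]=0x37, mem[0x0b]=0xb6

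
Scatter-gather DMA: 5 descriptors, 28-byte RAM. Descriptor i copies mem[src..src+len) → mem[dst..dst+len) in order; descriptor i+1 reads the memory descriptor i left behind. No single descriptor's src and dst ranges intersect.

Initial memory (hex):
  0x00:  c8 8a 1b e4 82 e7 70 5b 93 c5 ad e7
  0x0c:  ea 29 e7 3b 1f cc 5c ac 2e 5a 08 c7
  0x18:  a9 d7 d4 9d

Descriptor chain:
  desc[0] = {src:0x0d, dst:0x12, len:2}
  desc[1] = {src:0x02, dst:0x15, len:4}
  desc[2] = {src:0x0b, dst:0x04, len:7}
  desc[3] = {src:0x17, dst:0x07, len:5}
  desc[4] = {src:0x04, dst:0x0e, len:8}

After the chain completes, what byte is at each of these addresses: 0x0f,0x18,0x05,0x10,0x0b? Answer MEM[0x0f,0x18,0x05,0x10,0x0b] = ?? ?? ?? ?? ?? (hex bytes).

  after D0: wrote 2B at 0x12 = 29e7
  after D1: wrote 4B at 0x15 = 1be482e7
  after D2: wrote 7B at 0x04 = e7ea29e73b1fcc
  after D3: wrote 5B at 0x07 = 82e7d7d49d
  after D4: wrote 8B at 0x0e = e7ea2982e7d7d49d
query mem[0x0f]=0xea, mem[0x18]=0xe7, mem[0x05]=0xea, mem[0x10]=0x29, mem[0x0b]=0x9d

MEM[0x0f,0x18,0x05,0x10,0x0b] = ea e7 ea 29 9d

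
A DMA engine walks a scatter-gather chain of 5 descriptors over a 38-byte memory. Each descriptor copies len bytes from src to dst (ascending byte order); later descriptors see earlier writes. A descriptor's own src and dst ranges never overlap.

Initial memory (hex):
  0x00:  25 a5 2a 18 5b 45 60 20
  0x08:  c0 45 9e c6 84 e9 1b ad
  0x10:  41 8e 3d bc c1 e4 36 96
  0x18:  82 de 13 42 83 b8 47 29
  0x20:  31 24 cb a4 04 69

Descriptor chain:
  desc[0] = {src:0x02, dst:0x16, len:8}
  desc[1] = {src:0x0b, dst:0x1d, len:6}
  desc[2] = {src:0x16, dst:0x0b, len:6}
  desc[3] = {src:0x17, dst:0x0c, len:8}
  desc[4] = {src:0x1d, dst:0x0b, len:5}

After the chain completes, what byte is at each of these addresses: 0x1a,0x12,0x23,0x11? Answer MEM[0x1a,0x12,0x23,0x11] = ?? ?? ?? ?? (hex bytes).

[0] 0x02->0x16 len=8 : 2a 18 5b 45 60 20 c0 45
[1] 0x0b->0x1d len=6 : c6 84 e9 1b ad 41
[2] 0x16->0x0b len=6 : 2a 18 5b 45 60 20
[3] 0x17->0x0c len=8 : 18 5b 45 60 20 c0 c6 84
[4] 0x1d->0x0b len=5 : c6 84 e9 1b ad
query mem[0x1a]=0x60, mem[0x12]=0xc6, mem[0x23]=0xa4, mem[0x11]=0xc0

MEM[0x1a,0x12,0x23,0x11] = 60 c6 a4 c0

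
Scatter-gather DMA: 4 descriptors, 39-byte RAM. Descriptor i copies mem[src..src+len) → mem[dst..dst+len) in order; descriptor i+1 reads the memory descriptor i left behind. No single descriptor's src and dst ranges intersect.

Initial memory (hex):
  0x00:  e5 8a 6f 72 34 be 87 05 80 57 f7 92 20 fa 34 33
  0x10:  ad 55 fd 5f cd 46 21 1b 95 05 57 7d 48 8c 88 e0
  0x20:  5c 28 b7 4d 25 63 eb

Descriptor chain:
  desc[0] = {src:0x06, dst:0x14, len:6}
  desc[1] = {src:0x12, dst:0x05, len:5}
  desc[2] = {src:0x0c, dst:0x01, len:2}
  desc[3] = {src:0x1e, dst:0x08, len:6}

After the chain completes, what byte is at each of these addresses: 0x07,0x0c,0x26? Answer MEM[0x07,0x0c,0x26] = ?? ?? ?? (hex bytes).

#0 dst[0x14+6] := {0x87,0x05,0x80,0x57,0xf7,0x92}
#1 dst[0x05+5] := {0xfd,0x5f,0x87,0x05,0x80}
#2 dst[0x01+2] := {0x20,0xfa}
#3 dst[0x08+6] := {0x88,0xe0,0x5c,0x28,0xb7,0x4d}
query mem[0x07]=0x87, mem[0x0c]=0xb7, mem[0x26]=0xeb

MEM[0x07,0x0c,0x26] = 87 b7 eb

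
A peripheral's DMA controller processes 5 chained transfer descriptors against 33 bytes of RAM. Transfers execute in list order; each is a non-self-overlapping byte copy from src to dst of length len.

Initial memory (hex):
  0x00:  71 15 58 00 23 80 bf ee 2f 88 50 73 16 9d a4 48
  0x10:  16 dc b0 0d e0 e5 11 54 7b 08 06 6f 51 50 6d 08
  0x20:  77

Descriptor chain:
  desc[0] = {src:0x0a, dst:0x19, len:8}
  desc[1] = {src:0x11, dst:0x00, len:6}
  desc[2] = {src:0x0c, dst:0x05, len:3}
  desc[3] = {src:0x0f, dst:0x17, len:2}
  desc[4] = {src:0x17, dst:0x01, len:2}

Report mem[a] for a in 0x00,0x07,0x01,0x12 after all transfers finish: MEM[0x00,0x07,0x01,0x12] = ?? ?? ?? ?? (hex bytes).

  after D0: wrote 8B at 0x19 = 5073169da44816dc
  after D1: wrote 6B at 0x00 = dcb00de0e511
  after D2: wrote 3B at 0x05 = 169da4
  after D3: wrote 2B at 0x17 = 4816
  after D4: wrote 2B at 0x01 = 4816
query mem[0x00]=0xdc, mem[0x07]=0xa4, mem[0x01]=0x48, mem[0x12]=0xb0

MEM[0x00,0x07,0x01,0x12] = dc a4 48 b0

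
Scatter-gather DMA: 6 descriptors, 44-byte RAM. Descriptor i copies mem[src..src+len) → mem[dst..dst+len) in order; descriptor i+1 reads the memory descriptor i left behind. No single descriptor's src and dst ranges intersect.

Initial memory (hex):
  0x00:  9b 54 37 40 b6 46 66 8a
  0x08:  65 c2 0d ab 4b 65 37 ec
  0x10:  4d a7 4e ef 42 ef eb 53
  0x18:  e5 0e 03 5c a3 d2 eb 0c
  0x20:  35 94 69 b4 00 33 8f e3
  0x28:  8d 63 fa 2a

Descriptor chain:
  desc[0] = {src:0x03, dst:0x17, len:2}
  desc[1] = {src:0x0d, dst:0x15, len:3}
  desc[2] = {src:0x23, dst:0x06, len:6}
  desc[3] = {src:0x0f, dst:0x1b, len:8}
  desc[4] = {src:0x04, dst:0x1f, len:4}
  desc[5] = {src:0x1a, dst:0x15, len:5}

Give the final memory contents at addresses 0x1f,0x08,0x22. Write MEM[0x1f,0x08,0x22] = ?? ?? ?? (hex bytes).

#0 dst[0x17+2] := {0x40,0xb6}
#1 dst[0x15+3] := {0x65,0x37,0xec}
#2 dst[0x06+6] := {0xb4,0x00,0x33,0x8f,0xe3,0x8d}
#3 dst[0x1b+8] := {0xec,0x4d,0xa7,0x4e,0xef,0x42,0x65,0x37}
#4 dst[0x1f+4] := {0xb6,0x46,0xb4,0x00}
#5 dst[0x15+5] := {0x03,0xec,0x4d,0xa7,0x4e}
query mem[0x1f]=0xb6, mem[0x08]=0x33, mem[0x22]=0x00

MEM[0x1f,0x08,0x22] = b6 33 00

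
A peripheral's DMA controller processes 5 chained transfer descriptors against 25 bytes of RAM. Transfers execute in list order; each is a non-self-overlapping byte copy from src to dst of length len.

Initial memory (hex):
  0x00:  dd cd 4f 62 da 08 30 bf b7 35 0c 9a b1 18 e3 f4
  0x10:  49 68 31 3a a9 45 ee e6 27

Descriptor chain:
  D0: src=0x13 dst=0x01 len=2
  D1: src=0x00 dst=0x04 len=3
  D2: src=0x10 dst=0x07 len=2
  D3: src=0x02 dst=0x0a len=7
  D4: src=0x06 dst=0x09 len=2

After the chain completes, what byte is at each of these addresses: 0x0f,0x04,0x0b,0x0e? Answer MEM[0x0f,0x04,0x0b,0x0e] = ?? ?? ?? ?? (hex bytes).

MEM[0x0f,0x04,0x0b,0x0e] = 49 dd 62 a9

[0] 0x13->0x01 len=2 : 3a a9
[1] 0x00->0x04 len=3 : dd 3a a9
[2] 0x10->0x07 len=2 : 49 68
[3] 0x02->0x0a len=7 : a9 62 dd 3a a9 49 68
[4] 0x06->0x09 len=2 : a9 49
query mem[0x0f]=0x49, mem[0x04]=0xdd, mem[0x0b]=0x62, mem[0x0e]=0xa9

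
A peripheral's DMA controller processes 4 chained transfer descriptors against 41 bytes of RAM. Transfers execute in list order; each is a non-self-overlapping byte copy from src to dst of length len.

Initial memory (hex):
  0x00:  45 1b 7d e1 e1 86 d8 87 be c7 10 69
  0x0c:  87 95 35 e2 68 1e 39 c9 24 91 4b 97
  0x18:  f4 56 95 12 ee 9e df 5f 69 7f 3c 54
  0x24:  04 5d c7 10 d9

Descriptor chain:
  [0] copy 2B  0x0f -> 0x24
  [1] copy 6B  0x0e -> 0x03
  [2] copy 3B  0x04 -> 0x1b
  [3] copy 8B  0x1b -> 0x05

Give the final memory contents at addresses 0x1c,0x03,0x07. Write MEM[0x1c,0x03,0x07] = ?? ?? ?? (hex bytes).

MEM[0x1c,0x03,0x07] = 68 35 1e

[0] 0x0f->0x24 len=2 : e2 68
[1] 0x0e->0x03 len=6 : 35 e2 68 1e 39 c9
[2] 0x04->0x1b len=3 : e2 68 1e
[3] 0x1b->0x05 len=8 : e2 68 1e df 5f 69 7f 3c
query mem[0x1c]=0x68, mem[0x03]=0x35, mem[0x07]=0x1e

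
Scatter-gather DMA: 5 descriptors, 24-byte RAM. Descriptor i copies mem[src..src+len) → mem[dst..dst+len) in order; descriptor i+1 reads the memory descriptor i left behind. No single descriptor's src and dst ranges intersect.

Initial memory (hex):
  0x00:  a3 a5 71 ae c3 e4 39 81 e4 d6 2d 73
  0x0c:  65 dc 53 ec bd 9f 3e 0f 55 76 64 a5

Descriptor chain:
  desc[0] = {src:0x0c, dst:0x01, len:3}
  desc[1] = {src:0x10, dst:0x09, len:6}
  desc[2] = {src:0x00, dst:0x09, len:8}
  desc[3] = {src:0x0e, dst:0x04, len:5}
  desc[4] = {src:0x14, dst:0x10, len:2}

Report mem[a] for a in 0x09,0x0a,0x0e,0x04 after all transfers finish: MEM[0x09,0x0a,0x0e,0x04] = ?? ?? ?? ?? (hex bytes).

D0: mem[0x01..0x03] <- [65 dc 53]
D1: mem[0x09..0x0e] <- [bd 9f 3e 0f 55 76]
D2: mem[0x09..0x10] <- [a3 65 dc 53 c3 e4 39 81]
D3: mem[0x04..0x08] <- [e4 39 81 9f 3e]
D4: mem[0x10..0x11] <- [55 76]
query mem[0x09]=0xa3, mem[0x0a]=0x65, mem[0x0e]=0xe4, mem[0x04]=0xe4

MEM[0x09,0x0a,0x0e,0x04] = a3 65 e4 e4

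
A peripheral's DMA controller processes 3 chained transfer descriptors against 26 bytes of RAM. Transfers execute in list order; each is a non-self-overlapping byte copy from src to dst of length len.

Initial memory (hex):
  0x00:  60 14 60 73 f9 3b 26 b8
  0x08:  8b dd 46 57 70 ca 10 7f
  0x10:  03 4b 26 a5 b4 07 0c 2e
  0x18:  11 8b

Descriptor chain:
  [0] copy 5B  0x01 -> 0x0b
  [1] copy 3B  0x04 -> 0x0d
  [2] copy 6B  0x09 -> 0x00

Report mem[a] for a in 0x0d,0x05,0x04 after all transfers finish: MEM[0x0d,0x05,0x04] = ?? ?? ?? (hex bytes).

MEM[0x0d,0x05,0x04] = f9 3b f9

  after D0: wrote 5B at 0x0b = 146073f93b
  after D1: wrote 3B at 0x0d = f93b26
  after D2: wrote 6B at 0x00 = dd461460f93b
query mem[0x0d]=0xf9, mem[0x05]=0x3b, mem[0x04]=0xf9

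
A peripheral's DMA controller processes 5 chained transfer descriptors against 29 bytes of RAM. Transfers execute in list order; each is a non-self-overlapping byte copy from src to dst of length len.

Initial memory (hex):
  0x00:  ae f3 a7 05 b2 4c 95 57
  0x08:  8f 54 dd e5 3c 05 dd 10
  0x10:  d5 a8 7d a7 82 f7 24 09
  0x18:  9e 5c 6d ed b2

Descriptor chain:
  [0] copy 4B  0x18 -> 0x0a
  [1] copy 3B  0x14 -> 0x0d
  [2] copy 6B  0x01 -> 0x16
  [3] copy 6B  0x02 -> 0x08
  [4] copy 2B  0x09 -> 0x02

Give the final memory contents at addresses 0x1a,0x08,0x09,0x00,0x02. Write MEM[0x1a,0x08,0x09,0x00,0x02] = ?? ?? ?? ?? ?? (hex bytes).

MEM[0x1a,0x08,0x09,0x00,0x02] = 4c a7 05 ae 05

  after D0: wrote 4B at 0x0a = 9e5c6ded
  after D1: wrote 3B at 0x0d = 82f724
  after D2: wrote 6B at 0x16 = f3a705b24c95
  after D3: wrote 6B at 0x08 = a705b24c9557
  after D4: wrote 2B at 0x02 = 05b2
query mem[0x1a]=0x4c, mem[0x08]=0xa7, mem[0x09]=0x05, mem[0x00]=0xae, mem[0x02]=0x05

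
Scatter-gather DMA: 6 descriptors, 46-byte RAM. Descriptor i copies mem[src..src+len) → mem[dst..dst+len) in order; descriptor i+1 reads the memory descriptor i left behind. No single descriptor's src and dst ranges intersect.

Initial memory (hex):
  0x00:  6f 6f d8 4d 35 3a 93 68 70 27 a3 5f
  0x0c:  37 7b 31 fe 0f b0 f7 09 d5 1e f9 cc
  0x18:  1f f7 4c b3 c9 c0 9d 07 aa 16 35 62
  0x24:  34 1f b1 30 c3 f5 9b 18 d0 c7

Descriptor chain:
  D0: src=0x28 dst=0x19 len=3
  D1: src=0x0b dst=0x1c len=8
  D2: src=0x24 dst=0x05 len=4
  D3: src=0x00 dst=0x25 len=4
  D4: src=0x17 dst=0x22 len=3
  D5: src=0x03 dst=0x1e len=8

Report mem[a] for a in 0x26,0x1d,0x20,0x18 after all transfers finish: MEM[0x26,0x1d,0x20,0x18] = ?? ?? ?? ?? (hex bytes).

MEM[0x26,0x1d,0x20,0x18] = 6f 37 34 1f

D0: mem[0x19..0x1b] <- [c3 f5 9b]
D1: mem[0x1c..0x23] <- [5f 37 7b 31 fe 0f b0 f7]
D2: mem[0x05..0x08] <- [34 1f b1 30]
D3: mem[0x25..0x28] <- [6f 6f d8 4d]
D4: mem[0x22..0x24] <- [cc 1f c3]
D5: mem[0x1e..0x25] <- [4d 35 34 1f b1 30 27 a3]
query mem[0x26]=0x6f, mem[0x1d]=0x37, mem[0x20]=0x34, mem[0x18]=0x1f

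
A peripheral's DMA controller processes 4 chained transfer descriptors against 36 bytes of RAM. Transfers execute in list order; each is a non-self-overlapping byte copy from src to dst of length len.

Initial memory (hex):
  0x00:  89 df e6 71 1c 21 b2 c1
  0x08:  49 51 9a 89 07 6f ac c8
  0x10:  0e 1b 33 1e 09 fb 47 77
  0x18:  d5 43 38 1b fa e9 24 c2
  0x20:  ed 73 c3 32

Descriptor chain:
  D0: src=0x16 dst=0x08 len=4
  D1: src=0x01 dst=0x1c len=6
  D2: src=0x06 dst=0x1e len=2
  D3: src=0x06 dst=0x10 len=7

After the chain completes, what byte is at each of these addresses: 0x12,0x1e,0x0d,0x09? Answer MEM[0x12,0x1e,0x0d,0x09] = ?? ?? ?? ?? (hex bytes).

D0: mem[0x08..0x0b] <- [47 77 d5 43]
D1: mem[0x1c..0x21] <- [df e6 71 1c 21 b2]
D2: mem[0x1e..0x1f] <- [b2 c1]
D3: mem[0x10..0x16] <- [b2 c1 47 77 d5 43 07]
query mem[0x12]=0x47, mem[0x1e]=0xb2, mem[0x0d]=0x6f, mem[0x09]=0x77

MEM[0x12,0x1e,0x0d,0x09] = 47 b2 6f 77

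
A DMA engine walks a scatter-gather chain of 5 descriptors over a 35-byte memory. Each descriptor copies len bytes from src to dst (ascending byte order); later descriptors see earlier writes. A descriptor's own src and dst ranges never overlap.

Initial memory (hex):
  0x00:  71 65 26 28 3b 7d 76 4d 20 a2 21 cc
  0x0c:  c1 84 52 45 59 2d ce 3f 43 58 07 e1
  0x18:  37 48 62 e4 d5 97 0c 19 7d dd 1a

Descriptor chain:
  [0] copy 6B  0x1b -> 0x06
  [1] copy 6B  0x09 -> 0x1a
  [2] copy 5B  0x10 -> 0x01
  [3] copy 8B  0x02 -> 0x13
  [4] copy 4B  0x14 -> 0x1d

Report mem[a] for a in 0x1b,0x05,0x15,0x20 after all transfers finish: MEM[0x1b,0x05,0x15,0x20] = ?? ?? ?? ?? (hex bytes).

[0] 0x1b->0x06 len=6 : e4 d5 97 0c 19 7d
[1] 0x09->0x1a len=6 : 0c 19 7d c1 84 52
[2] 0x10->0x01 len=5 : 59 2d ce 3f 43
[3] 0x02->0x13 len=8 : 2d ce 3f 43 e4 d5 97 0c
[4] 0x14->0x1d len=4 : ce 3f 43 e4
query mem[0x1b]=0x19, mem[0x05]=0x43, mem[0x15]=0x3f, mem[0x20]=0xe4

MEM[0x1b,0x05,0x15,0x20] = 19 43 3f e4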